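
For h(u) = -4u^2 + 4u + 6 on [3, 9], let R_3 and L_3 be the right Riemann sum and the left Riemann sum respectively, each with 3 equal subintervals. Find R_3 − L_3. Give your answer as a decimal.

R_3 = -1036.
L_3 = -508.
R_3 − L_3 = -528.

-528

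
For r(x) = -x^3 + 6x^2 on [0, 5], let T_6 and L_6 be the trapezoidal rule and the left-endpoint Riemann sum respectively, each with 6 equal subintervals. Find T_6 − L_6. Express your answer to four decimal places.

10.4167

T_6 ≈ 92.881944.
L_6 ≈ 82.465278.
T_6 − L_6 ≈ 10.4167.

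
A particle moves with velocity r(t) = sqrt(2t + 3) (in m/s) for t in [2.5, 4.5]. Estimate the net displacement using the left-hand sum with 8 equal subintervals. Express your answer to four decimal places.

6.2341

Δt = (4.5 − 2.5)/8 = 0.25.
Left endpoints: 2.5, 2.75, 3, 3.25, 3.5, 3.75, 4, 4.25.
r(2.5) ≈ 2.8284, r(2.75) ≈ 2.9155, r(3) ≈ 3.0000, r(3.25) ≈ 3.0822, r(3.5) ≈ 3.1623, r(3.75) ≈ 3.2404, r(4) ≈ 3.3166, r(4.25) ≈ 3.3912.
Sum = Δt · [r(2.5) + r(2.75) + r(3) + ...].
Sum ≈ 6.2341.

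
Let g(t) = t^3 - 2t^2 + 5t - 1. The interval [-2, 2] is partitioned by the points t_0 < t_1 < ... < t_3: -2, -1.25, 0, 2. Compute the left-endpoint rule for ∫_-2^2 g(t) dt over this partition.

Subinterval widths: 0.75, 1.25, 2.
Left endpoints: -2, -1.25, 0.
g(-2) = -27, g(-1.25) = -12.328125, g(0) = -1.
Sum = Σ Δt_i · g(t_i).
Sum = -37.66015625.

-37.66015625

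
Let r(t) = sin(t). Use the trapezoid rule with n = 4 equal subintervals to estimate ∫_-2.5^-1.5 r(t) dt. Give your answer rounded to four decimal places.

Δt = (-1.5 − (-2.5))/4 = 0.25.
r(-2.5) ≈ -0.5985, r(-2.25) ≈ -0.7781, r(-2) ≈ -0.9093, r(-1.75) ≈ -0.9840, r(-1.5) ≈ -0.9975.
T_4 = (Δt/2)·[r(t_0) + 2r(t_1) + 2r(t_2) + 2r(t_3) + r(t_4)].
Sum ≈ -0.8673.

-0.8673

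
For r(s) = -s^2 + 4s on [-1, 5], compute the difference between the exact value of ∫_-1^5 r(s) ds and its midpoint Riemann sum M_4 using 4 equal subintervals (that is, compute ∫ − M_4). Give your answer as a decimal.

Exact integral: ∫_-1^5 r(s) ds = 6.
M_4 = 7.125.
Error = 6 − 7.125 = -1.125.

-1.125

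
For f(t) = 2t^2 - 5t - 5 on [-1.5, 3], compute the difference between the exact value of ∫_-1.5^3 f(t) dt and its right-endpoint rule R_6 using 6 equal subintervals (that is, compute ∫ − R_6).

Exact integral: ∫_-1.5^3 f(t) dt = -19.125.
R_6 = -21.65625.
Error = -19.125 − (-21.65625) = 2.53125.

2.53125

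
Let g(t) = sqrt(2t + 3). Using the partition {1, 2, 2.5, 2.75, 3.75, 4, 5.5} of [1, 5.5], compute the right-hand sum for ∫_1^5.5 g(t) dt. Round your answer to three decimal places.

Subinterval widths: 1, 0.5, 0.25, 1, 0.25, 1.5.
Right endpoints: 2, 2.5, 2.75, 3.75, 4, 5.5.
g(2) ≈ 2.646, g(2.5) ≈ 2.828, g(2.75) ≈ 2.915, g(3.75) ≈ 3.240, g(4) ≈ 3.317, g(5.5) ≈ 3.742.
Sum = Σ Δt_i · g(t_i).
Sum ≈ 14.471.

14.471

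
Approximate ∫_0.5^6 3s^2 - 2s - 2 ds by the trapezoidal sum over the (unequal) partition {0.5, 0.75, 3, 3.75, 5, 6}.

176.515625

Subinterval widths: 0.25, 2.25, 0.75, 1.25, 1.
f(0.5) = -2.25, f(0.75) = -1.8125, f(3) = 19, f(3.75) = 32.6875, f(5) = 63, f(6) = 94.
On each subinterval the trapezoid contributes (Δs_i/2)·[f(s_{i-1}) + f(s_i)].
Sum = 176.515625.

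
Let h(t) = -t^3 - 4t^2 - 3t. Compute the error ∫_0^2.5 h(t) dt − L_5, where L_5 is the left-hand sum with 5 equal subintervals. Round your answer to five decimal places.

Exact integral: ∫_0^2.5 h(t) dt ≈ -39.9739583.
L_5 = -28.75.
Error ≈ -39.9739583 − (-28.75) ≈ -11.22396.

-11.22396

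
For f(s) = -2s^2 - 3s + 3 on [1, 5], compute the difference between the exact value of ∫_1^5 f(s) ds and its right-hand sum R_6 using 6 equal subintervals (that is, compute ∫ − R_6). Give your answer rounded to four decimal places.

Exact integral: ∫_1^5 f(s) ds ≈ -106.666667.
R_6 ≈ -127.259259.
Error ≈ -106.666667 − (-127.259259) ≈ 20.5926.

20.5926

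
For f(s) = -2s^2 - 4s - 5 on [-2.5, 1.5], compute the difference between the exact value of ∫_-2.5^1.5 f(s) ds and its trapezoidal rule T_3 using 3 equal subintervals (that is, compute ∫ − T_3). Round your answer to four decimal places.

2.3704

Exact integral: ∫_-2.5^1.5 f(s) ds ≈ -24.666667.
T_3 ≈ -27.037037.
Error ≈ -24.666667 − (-27.037037) ≈ 2.3704.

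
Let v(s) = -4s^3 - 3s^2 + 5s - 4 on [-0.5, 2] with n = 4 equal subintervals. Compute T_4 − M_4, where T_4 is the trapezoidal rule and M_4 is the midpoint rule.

-2.9296875

T_4 = -26.640625.
M_4 = -23.7109375.
T_4 − M_4 = -2.9296875.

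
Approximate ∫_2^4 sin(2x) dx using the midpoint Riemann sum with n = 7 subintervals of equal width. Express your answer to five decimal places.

-0.25756

Δx = (4 − 2)/7 = 2/7.
Midpoints: 15/7, 17/7, 19/7, 3, 23/7, 25/7, 27/7.
f(15/7) ≈ -0.91035, f(17/7) ≈ -0.98954, f(19/7) ≈ -0.75432, f(3) ≈ -0.27942, f(23/7) ≈ 0.28427, f(25/7) ≈ 0.75763, f(27/7) ≈ 0.99026.
Sum = Δx · [f(15/7) + f(17/7) + f(19/7) + ...].
Sum ≈ -0.25756.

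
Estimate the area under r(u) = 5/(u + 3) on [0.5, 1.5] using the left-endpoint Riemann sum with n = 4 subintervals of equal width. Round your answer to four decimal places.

Δu = (1.5 − 0.5)/4 = 0.25.
Left endpoints: 0.5, 0.75, 1, 1.25.
r(0.5) = 10/7, r(0.75) = 4/3, r(1) = 1.25, r(1.25) = 20/17.
Sum = Δu · [r(0.5) + r(0.75) + r(1) + r(1.25)].
Sum ≈ 1.2971.

1.2971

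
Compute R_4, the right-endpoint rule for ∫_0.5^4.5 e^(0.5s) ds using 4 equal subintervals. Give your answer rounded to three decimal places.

20.850

Δs = (4.5 − 0.5)/4 = 1.
Right endpoints: 1.5, 2.5, 3.5, 4.5.
f(1.5) ≈ 2.117, f(2.5) ≈ 3.490, f(3.5) ≈ 5.755, f(4.5) ≈ 9.488.
Sum = Δs · [f(1.5) + f(2.5) + f(3.5) + f(4.5)].
Sum ≈ 20.850.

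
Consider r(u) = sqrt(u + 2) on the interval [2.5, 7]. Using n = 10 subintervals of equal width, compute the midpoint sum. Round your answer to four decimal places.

11.6366

Δu = (7 − 2.5)/10 = 0.45.
Midpoints: 2.725, 3.175, 3.625, 4.075, 4.525, 4.975, 5.425, 5.875, 6.325, 6.775.
r(2.725) ≈ 2.1737, r(3.175) ≈ 2.2749, r(3.625) ≈ 2.3717, r(4.075) ≈ 2.4648, r(4.525) ≈ 2.5544, r(4.975) ≈ 2.6410, r(5.425) ≈ 2.7249, r(5.875) ≈ 2.8062, r(6.325) ≈ 2.8853, r(6.775) ≈ 2.9623.
Sum = Δu · [r(2.725) + r(3.175) + r(3.625) + ...].
Sum ≈ 11.6366.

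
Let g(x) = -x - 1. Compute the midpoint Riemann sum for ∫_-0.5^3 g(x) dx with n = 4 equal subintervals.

Δx = (3 − (-0.5))/4 = 0.875.
Midpoints: -0.0625, 0.8125, 1.6875, 2.5625.
g(-0.0625) = -0.9375, g(0.8125) = -1.8125, g(1.6875) = -2.6875, g(2.5625) = -3.5625.
Sum = Δx · [g(-0.0625) + g(0.8125) + g(1.6875) + g(2.5625)].
Sum = -7.875.

-7.875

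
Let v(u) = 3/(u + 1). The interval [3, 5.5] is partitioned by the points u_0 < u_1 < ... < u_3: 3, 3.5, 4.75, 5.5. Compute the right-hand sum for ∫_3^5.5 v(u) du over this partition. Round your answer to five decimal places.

1.33166

Subinterval widths: 0.5, 1.25, 0.75.
Right endpoints: 3.5, 4.75, 5.5.
v(3.5) = 2/3, v(4.75) = 12/23, v(5.5) = 6/13.
Sum = Σ Δu_i · v(u_i).
Sum ≈ 1.33166.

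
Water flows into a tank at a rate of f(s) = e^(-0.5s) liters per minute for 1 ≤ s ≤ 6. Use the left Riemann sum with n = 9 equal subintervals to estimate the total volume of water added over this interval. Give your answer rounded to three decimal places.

1.275

Δs = (6 − 1)/9 = 5/9.
Left endpoints: 1, 14/9, 19/9, 8/3, 29/9, 34/9, 13/3, 44/9, 49/9.
f(1) ≈ 0.607, f(14/9) ≈ 0.459, f(19/9) ≈ 0.348, f(8/3) ≈ 0.264, f(29/9) ≈ 0.200, f(34/9) ≈ 0.151, f(13/3) ≈ 0.115, f(44/9) ≈ 0.087, f(49/9) ≈ 0.066.
Sum = Δs · [f(1) + f(14/9) + f(19/9) + ...].
Sum ≈ 1.275.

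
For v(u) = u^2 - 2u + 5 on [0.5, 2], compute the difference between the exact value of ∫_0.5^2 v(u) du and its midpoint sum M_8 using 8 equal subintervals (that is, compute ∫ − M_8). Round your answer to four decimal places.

Exact integral: ∫_0.5^2 v(u) du = 6.375.
M_8 ≈ 6.370605.
Error ≈ 6.375 − 6.370605 ≈ 0.0044.

0.0044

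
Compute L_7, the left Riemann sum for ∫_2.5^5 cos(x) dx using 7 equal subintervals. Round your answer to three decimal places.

Δx = (5 − 2.5)/7 = 5/14.
Left endpoints: 2.5, 20/7, 45/14, 25/7, 55/14, 30/7, 65/14.
f(2.5) ≈ -0.801, f(20/7) ≈ -0.960, f(45/14) ≈ -0.997, f(25/7) ≈ -0.909, f(55/14) ≈ -0.706, f(30/7) ≈ -0.414, f(65/14) ≈ -0.069.
Sum = Δx · [f(2.5) + f(20/7) + f(45/14) + ...].
Sum ≈ -1.735.

-1.735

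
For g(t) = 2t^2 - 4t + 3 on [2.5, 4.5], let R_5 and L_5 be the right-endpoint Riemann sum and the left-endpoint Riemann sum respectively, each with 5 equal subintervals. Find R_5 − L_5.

R_5 = 32.44.
L_5 = 24.44.
R_5 − L_5 = 8.

8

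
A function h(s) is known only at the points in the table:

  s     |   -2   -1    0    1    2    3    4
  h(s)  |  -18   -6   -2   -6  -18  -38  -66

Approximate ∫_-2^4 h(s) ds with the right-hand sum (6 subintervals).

-136

Δs = 1.
Sum = 1·[(-6) + (-2) + (-6) + (-18) + (-38) + (-66)] = -136.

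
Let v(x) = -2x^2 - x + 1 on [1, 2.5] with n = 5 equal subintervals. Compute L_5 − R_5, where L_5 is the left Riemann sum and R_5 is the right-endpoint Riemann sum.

L_5 = -9.12.
R_5 = -12.72.
L_5 − R_5 = 3.6.

3.6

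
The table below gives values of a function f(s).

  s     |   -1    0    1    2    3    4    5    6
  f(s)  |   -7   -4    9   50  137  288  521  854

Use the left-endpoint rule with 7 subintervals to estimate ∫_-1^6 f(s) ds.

994

Δs = 1.
Sum = 1·[(-7) + (-4) + 9 + 50 + 137 + 288 + 521] = 994.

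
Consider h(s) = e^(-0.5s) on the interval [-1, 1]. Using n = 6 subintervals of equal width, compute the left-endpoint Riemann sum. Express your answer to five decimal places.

2.26290

Δs = (1 − (-1))/6 = 1/3.
Left endpoints: -1, -2/3, -1/3, 0, 1/3, 2/3.
h(-1) ≈ 1.64872, h(-2/3) ≈ 1.39561, h(-1/3) ≈ 1.18136, h(0) ≈ 1.00000, h(1/3) ≈ 0.84648, h(2/3) ≈ 0.71653.
Sum = Δs · [h(-1) + h(-2/3) + h(-1/3) + ...].
Sum ≈ 2.26290.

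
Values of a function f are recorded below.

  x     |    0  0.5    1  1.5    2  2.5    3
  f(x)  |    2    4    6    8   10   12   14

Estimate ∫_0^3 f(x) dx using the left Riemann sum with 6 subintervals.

21

Δx = 0.5.
Sum = 0.5·[2 + 4 + 6 + 8 + 10 + 12] = 21.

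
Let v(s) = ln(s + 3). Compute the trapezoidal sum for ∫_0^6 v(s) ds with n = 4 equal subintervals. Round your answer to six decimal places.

Δs = (6 − 0)/4 = 1.5.
v(0) ≈ 1.098612, v(1.5) ≈ 1.504077, v(3) ≈ 1.791759, v(4.5) ≈ 2.014903, v(6) ≈ 2.197225.
T_4 = (Δs/2)·[v(s_0) + 2v(s_1) + 2v(s_2) + 2v(s_3) + v(s_4)].
Sum ≈ 10.437987.

10.437987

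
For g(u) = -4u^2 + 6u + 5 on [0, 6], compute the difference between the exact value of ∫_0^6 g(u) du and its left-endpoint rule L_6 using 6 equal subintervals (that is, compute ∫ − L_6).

Exact integral: ∫_0^6 g(u) du = -150.
L_6 = -100.
Error = -150 − (-100) = -50.

-50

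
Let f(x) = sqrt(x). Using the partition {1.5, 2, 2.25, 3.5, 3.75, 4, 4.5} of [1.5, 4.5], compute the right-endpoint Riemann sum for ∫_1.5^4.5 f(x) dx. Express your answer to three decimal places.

5.465

Subinterval widths: 0.5, 0.25, 1.25, 0.25, 0.25, 0.5.
Right endpoints: 2, 2.25, 3.5, 3.75, 4, 4.5.
f(2) ≈ 1.414, f(2.25) ≈ 1.500, f(3.5) ≈ 1.871, f(3.75) ≈ 1.936, f(4) ≈ 2.000, f(4.5) ≈ 2.121.
Sum = Σ Δx_i · f(x_i).
Sum ≈ 5.465.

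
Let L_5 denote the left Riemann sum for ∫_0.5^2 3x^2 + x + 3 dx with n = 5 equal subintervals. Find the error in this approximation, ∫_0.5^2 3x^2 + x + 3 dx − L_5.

1.845

Exact integral: ∫_0.5^2 f(x) dx = 14.25.
L_5 = 12.405.
Error = 14.25 − 12.405 = 1.845.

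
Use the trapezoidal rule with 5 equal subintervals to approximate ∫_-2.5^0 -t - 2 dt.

Δt = (0 − (-2.5))/5 = 0.5.
f(-2.5) = 0.5, f(-2) = 0, f(-1.5) = -0.5, f(-1) = -1, f(-0.5) = -1.5, f(0) = -2.
T_5 = (Δt/2)·[f(t_0) + 2f(t_1) + ... + 2f(t_{4}) + f(t_5)].
Sum = -1.875.

-1.875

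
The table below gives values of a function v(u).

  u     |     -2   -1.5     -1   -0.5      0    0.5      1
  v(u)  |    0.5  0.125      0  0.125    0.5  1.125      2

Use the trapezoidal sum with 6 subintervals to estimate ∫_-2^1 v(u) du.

1.5625

Δu = 0.5.
T_6 = (0.5/2)·[0.5 + 2·0.125 + 2·0 + 2·0.125 + 2·0.5 + 2·1.125 + 2] = 1.5625.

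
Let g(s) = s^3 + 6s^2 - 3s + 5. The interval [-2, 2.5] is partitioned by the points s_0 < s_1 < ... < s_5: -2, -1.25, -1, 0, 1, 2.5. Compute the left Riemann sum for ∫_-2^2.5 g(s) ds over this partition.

Subinterval widths: 0.75, 0.25, 1, 1, 1.5.
Left endpoints: -2, -1.25, -1, 0, 1.
g(-2) = 27, g(-1.25) = 16.171875, g(-1) = 13, g(0) = 5, g(1) = 9.
Sum = Σ Δs_i · g(s_i).
Sum = 55.79296875.

55.79296875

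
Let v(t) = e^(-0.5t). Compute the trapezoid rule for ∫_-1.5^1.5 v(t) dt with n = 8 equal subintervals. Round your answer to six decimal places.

Δt = (1.5 − (-1.5))/8 = 0.375.
v(-1.5) ≈ 2.117000, v(-1.125) ≈ 1.755055, v(-0.75) ≈ 1.454991, v(-0.375) ≈ 1.206230, v(0) ≈ 1.000000, v(0.375) ≈ 0.829029, v(0.75) ≈ 0.687289, v(1.125) ≈ 0.569783, v(1.5) ≈ 0.472367.
T_8 = (Δt/2)·[v(t_0) + 2v(t_1) + ... + 2v(t_{7}) + v(t_8)].
Sum ≈ 3.298898.

3.298898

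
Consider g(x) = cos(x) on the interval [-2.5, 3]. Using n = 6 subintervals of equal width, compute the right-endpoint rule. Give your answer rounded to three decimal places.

0.601

Δx = (3 − (-2.5))/6 = 11/12.
Right endpoints: -19/12, -2/3, 0.25, 7/6, 25/12, 3.
g(-19/12) ≈ -0.013, g(-2/3) ≈ 0.786, g(0.25) ≈ 0.969, g(7/6) ≈ 0.393, g(25/12) ≈ -0.490, g(3) ≈ -0.990.
Sum = Δx · [g(-19/12) + g(-2/3) + g(0.25) + ...].
Sum ≈ 0.601.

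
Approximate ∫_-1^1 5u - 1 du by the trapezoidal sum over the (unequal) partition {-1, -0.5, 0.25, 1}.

Subinterval widths: 0.5, 0.75, 0.75.
f(-1) = -6, f(-0.5) = -3.5, f(0.25) = 0.25, f(1) = 4.
On each subinterval the trapezoid contributes (Δu_i/2)·[f(u_{i-1}) + f(u_i)].
Sum = -2.

-2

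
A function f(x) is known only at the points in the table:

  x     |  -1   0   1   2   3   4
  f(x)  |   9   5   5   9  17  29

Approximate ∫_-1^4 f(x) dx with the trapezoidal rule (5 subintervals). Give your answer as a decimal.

Δx = 1.
T_5 = (1/2)·[9 + 2·5 + 2·5 + 2·9 + 2·17 + 29] = 55.

55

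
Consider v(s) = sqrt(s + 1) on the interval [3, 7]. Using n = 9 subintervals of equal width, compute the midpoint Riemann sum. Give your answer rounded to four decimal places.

9.7522

Δs = (7 − 3)/9 = 4/9.
Midpoints: 29/9, 11/3, 37/9, 41/9, 5, 49/9, 53/9, 19/3, 61/9.
v(29/9) ≈ 2.0548, v(11/3) ≈ 2.1602, v(37/9) ≈ 2.2608, v(41/9) ≈ 2.3570, v(5) ≈ 2.4495, v(49/9) ≈ 2.5386, v(53/9) ≈ 2.6247, v(19/3) ≈ 2.7080, v(61/9) ≈ 2.7889.
Sum = Δs · [v(29/9) + v(11/3) + v(37/9) + ...].
Sum ≈ 9.7522.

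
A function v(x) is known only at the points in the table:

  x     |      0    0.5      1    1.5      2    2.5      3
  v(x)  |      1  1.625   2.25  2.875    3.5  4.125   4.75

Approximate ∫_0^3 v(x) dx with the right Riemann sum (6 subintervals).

9.5625

Δx = 0.5.
Sum = 0.5·[1.625 + 2.25 + 2.875 + 3.5 + 4.125 + 4.75] = 9.5625.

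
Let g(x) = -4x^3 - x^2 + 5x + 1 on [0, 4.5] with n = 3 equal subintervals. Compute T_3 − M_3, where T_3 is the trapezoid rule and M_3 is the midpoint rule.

-70.875

T_3 = -432.5625.
M_3 = -361.6875.
T_3 − M_3 = -70.875.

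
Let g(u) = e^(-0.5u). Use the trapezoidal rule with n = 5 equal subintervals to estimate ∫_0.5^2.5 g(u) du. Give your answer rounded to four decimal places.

Δu = (2.5 − 0.5)/5 = 0.4.
g(0.5) ≈ 0.7788, g(0.9) ≈ 0.6376, g(1.3) ≈ 0.5220, g(1.7) ≈ 0.4274, g(2.1) ≈ 0.3499, g(2.5) ≈ 0.2865.
T_5 = (Δu/2)·[g(u_0) + 2g(u_1) + ... + 2g(u_{4}) + g(u_5)].
Sum ≈ 0.9879.

0.9879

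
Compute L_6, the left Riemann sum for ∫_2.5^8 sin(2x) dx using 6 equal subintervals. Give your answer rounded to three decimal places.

Δx = (8 − 2.5)/6 = 11/12.
Left endpoints: 2.5, 41/12, 13/3, 5.25, 37/6, 85/12.
f(2.5) ≈ -0.959, f(41/12) ≈ 0.523, f(13/3) ≈ 0.688, f(5.25) ≈ -0.880, f(37/6) ≈ -0.231, f(85/12) ≈ 1.000.
Sum = Δx · [f(2.5) + f(41/12) + f(13/3) + ...].
Sum ≈ 0.129.

0.129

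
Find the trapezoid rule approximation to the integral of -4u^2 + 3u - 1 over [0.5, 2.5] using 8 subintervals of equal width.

-13.75

Δu = (2.5 − 0.5)/8 = 0.25.
f(0.5) = -0.5, f(0.75) = -1, f(1) = -2, f(1.25) = -3.5, f(1.5) = -5.5, f(1.75) = -8, f(2) = -11, f(2.25) = -14.5, f(2.5) = -18.5.
T_8 = (Δu/2)·[f(u_0) + 2f(u_1) + ... + 2f(u_{7}) + f(u_8)].
Sum = -13.75.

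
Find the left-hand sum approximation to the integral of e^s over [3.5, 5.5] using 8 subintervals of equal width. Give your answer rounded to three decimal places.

186.230

Δs = (5.5 − 3.5)/8 = 0.25.
Left endpoints: 3.5, 3.75, 4, 4.25, 4.5, 4.75, 5, 5.25.
f(3.5) ≈ 33.115, f(3.75) ≈ 42.521, f(4) ≈ 54.598, f(4.25) ≈ 70.105, f(4.5) ≈ 90.017, f(4.75) ≈ 115.584, f(5) ≈ 148.413, f(5.25) ≈ 190.566.
Sum = Δs · [f(3.5) + f(3.75) + f(4) + ...].
Sum ≈ 186.230.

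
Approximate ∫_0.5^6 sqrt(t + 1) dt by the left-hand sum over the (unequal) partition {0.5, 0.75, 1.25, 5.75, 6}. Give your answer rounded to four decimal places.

8.3671

Subinterval widths: 0.25, 0.5, 4.5, 0.25.
Left endpoints: 0.5, 0.75, 1.25, 5.75.
f(0.5) ≈ 1.2247, f(0.75) ≈ 1.3229, f(1.25) ≈ 1.5000, f(5.75) ≈ 2.5981.
Sum = Σ Δt_i · f(t_i).
Sum ≈ 8.3671.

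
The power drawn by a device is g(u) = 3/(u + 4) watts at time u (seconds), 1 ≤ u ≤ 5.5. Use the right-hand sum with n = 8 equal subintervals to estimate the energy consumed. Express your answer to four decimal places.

Δu = (5.5 − 1)/8 = 0.5625.
Right endpoints: 1.5625, 2.125, 2.6875, 3.25, 3.8125, 4.375, 4.9375, 5.5.
g(1.5625) = 48/89, g(2.125) = 24/49, g(2.6875) = 48/107, g(3.25) = 12/29, g(3.8125) = 0.384, g(4.375) = 24/67, g(4.9375) = 48/143, g(5.5) = 6/19.
Sum = Δu · [g(1.5625) + g(2.125) + g(2.6875) + ...].
Sum ≈ 1.8479.

1.8479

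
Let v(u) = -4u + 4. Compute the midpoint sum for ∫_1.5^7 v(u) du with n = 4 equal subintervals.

Δu = (7 − 1.5)/4 = 1.375.
Midpoints: 2.1875, 3.5625, 4.9375, 6.3125.
v(2.1875) = -4.75, v(3.5625) = -10.25, v(4.9375) = -15.75, v(6.3125) = -21.25.
Sum = Δu · [v(2.1875) + v(3.5625) + v(4.9375) + v(6.3125)].
Sum = -71.5.

-71.5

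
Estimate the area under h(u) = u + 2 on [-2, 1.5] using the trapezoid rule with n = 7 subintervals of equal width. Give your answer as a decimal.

6.125

Δu = (1.5 − (-2))/7 = 0.5.
h(-2) = 0, h(-1.5) = 0.5, h(-1) = 1, h(-0.5) = 1.5, h(0) = 2, h(0.5) = 2.5, h(1) = 3, h(1.5) = 3.5.
T_7 = (Δu/2)·[h(u_0) + 2h(u_1) + ... + 2h(u_{6}) + h(u_7)].
Sum = 6.125.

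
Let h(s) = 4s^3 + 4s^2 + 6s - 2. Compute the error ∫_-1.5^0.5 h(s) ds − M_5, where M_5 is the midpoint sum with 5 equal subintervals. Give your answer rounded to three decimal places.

Exact integral: ∫_-1.5^0.5 h(s) ds ≈ -10.33333.
M_5 = -10.28.
Error ≈ -10.33333 − (-10.28) ≈ -0.053.

-0.053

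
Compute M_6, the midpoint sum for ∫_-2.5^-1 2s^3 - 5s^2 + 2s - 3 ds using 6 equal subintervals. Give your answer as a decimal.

Δs = (-1 − (-2.5))/6 = 0.25.
Midpoints: -2.375, -2.125, -1.875, -1.625, -1.375, -1.125.
f(-2.375) = -62.74609375, f(-2.125) = -49.01953125, f(-1.875) = -37.51171875, f(-1.625) = -28.03515625, f(-1.375) = -20.40234375, f(-1.125) = -14.42578125.
Sum = Δs · [f(-2.375) + f(-2.125) + f(-1.875) + ...].
Sum = -53.03515625.

-53.03515625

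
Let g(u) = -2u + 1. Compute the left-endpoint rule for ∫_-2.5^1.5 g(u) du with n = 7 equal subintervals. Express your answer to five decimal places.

10.28571

Δu = (1.5 − (-2.5))/7 = 4/7.
Left endpoints: -2.5, -27/14, -19/14, -11/14, -3/14, 5/14, 13/14.
g(-2.5) = 6, g(-27/14) = 34/7, g(-19/14) = 26/7, g(-11/14) = 18/7, g(-3/14) = 10/7, g(5/14) = 2/7, g(13/14) = -6/7.
Sum = Δu · [g(-2.5) + g(-27/14) + g(-19/14) + ...].
Sum ≈ 10.28571.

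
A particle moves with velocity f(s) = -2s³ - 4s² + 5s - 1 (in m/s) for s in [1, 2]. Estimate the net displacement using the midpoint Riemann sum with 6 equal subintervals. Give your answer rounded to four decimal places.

-10.3032

Δs = (2 − 1)/6 = 1/6.
Midpoints: 13/12, 1.25, 17/12, 19/12, 1.75, 23/12.
f(13/12) = -2437/864, f(1.25) = -4.90625, f(17/12) = -6593/864, f(19/12) = -9547/864, f(1.75) = -15.21875, f(23/12) = -17447/864.
Sum = Δs · [f(13/12) + f(1.25) + f(17/12) + ...].
Sum ≈ -10.3032.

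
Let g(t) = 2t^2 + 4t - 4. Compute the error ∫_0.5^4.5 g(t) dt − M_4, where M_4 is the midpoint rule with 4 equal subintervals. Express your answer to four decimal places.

Exact integral: ∫_0.5^4.5 g(t) dt ≈ 84.666667.
M_4 = 84.
Error ≈ 84.666667 − 84 ≈ 0.6667.

0.6667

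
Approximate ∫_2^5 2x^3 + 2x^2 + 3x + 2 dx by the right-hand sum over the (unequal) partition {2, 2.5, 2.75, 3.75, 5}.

586.4609375

Subinterval widths: 0.5, 0.25, 1, 1.25.
Right endpoints: 2.5, 2.75, 3.75, 5.
f(2.5) = 53.25, f(2.75) = 66.96875, f(3.75) = 146.84375, f(5) = 317.
Sum = Σ Δx_i · f(x_i).
Sum = 586.4609375.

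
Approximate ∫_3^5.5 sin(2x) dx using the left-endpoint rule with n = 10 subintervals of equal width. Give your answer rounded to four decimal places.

0.5579

Δx = (5.5 − 3)/10 = 0.25.
Left endpoints: 3, 3.25, 3.5, 3.75, 4, 4.25, 4.5, 4.75, 5, 5.25.
f(3) ≈ -0.2794, f(3.25) ≈ 0.2151, f(3.5) ≈ 0.6570, f(3.75) ≈ 0.9380, f(4) ≈ 0.9894, f(4.25) ≈ 0.7985, f(4.5) ≈ 0.4121, f(4.75) ≈ -0.0752, f(5) ≈ -0.5440, f(5.25) ≈ -0.8797.
Sum = Δx · [f(3) + f(3.25) + f(3.5) + ...].
Sum ≈ 0.5579.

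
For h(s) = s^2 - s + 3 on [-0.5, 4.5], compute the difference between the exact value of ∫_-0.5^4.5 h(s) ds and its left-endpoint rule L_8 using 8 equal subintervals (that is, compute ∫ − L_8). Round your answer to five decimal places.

Exact integral: ∫_-0.5^4.5 h(s) ds ≈ 35.4166667.
L_8 = 31.0546875.
Error ≈ 35.4166667 − 31.0546875 ≈ 4.36198.

4.36198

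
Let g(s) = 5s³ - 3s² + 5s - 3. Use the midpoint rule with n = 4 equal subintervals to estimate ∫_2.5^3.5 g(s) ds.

123.28125

Δs = (3.5 − 2.5)/4 = 0.25.
Midpoints: 2.625, 2.875, 3.125, 3.375.
g(2.625) = 40905/512, g(2.875) = 53963/512, g(3.125) = 69589/512, g(3.375) = 88023/512.
Sum = Δs · [g(2.625) + g(2.875) + g(3.125) + g(3.375)].
Sum = 123.28125.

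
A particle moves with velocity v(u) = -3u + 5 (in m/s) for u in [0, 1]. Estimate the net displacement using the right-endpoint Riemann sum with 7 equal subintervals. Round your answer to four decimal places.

3.2857

Δu = (1 − 0)/7 = 1/7.
Right endpoints: 1/7, 2/7, 3/7, 4/7, 5/7, 6/7, 1.
v(1/7) = 32/7, v(2/7) = 29/7, v(3/7) = 26/7, v(4/7) = 23/7, v(5/7) = 20/7, v(6/7) = 17/7, v(1) = 2.
Sum = Δu · [v(1/7) + v(2/7) + v(3/7) + ...].
Sum ≈ 3.2857.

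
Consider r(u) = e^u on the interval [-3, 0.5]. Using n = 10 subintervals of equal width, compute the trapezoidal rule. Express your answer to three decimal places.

1.615

Δu = (0.5 − (-3))/10 = 0.35.
r(-3) ≈ 0.050, r(-2.65) ≈ 0.071, r(-2.3) ≈ 0.100, r(-1.95) ≈ 0.142, r(-1.6) ≈ 0.202, r(-1.25) ≈ 0.287, r(-0.9) ≈ 0.407, r(-0.55) ≈ 0.577, r(-0.2) ≈ 0.819, r(0.15) ≈ 1.162, r(0.5) ≈ 1.649.
T_10 = (Δu/2)·[r(u_0) + 2r(u_1) + ... + 2r(u_{9}) + r(u_10)].
Sum ≈ 1.615.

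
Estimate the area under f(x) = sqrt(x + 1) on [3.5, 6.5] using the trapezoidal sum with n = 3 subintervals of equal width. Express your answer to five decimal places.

Δx = (6.5 − 3.5)/3 = 1.
f(3.5) ≈ 2.12132, f(4.5) ≈ 2.34521, f(5.5) ≈ 2.54951, f(6.5) ≈ 2.73861.
T_3 = (Δx/2)·[f(x_0) + 2f(x_1) + 2f(x_2) + f(x_3)].
Sum ≈ 7.32468.

7.32468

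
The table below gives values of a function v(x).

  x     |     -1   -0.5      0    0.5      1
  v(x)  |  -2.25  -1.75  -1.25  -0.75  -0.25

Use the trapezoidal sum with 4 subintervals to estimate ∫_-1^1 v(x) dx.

Δx = 0.5.
T_4 = (0.5/2)·[(-2.25) + 2·(-1.75) + 2·(-1.25) + 2·(-0.75) + (-0.25)] = -2.5.

-2.5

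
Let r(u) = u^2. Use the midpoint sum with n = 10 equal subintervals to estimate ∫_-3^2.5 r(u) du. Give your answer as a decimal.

Δu = (2.5 − (-3))/10 = 0.55.
Midpoints: -2.725, -2.175, -1.625, -1.075, -0.525, 0.025, 0.575, 1.125, 1.675, 2.225.
r(-2.725) = 7.425625, r(-2.175) = 4.730625, r(-1.625) = 2.640625, r(-1.075) = 1.155625, r(-0.525) = 0.275625, r(0.025) = 0.000625, r(0.575) = 0.330625, r(1.125) = 1.265625, r(1.675) = 2.805625, r(2.225) = 4.950625.
Sum = Δu · [r(-2.725) + r(-2.175) + r(-1.625) + ...].
Sum = 14.0696875.

14.0696875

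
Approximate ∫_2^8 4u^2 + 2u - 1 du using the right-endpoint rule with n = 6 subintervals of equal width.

856

Δu = (8 − 2)/6 = 1.
Right endpoints: 3, 4, 5, 6, 7, 8.
f(3) = 41, f(4) = 71, f(5) = 109, f(6) = 155, f(7) = 209, f(8) = 271.
Sum = Δu · [f(3) + f(4) + f(5) + ...].
Sum = 856.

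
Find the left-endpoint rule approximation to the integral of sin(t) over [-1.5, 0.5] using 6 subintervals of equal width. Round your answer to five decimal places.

-1.04551

Δt = (0.5 − (-1.5))/6 = 1/3.
Left endpoints: -1.5, -7/6, -5/6, -0.5, -1/6, 1/6.
f(-1.5) ≈ -0.99749, f(-7/6) ≈ -0.91944, f(-5/6) ≈ -0.74018, f(-0.5) ≈ -0.47943, f(-1/6) ≈ -0.16590, f(1/6) ≈ 0.16590.
Sum = Δt · [f(-1.5) + f(-7/6) + f(-5/6) + ...].
Sum ≈ -1.04551.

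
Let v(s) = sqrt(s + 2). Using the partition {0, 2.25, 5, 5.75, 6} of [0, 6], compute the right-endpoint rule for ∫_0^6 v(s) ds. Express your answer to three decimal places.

14.709

Subinterval widths: 2.25, 2.75, 0.75, 0.25.
Right endpoints: 2.25, 5, 5.75, 6.
v(2.25) ≈ 2.062, v(5) ≈ 2.646, v(5.75) ≈ 2.784, v(6) ≈ 2.828.
Sum = Σ Δs_i · v(s_i).
Sum ≈ 14.709.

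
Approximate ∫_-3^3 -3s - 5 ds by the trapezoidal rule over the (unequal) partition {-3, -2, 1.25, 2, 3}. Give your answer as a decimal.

Subinterval widths: 1, 3.25, 0.75, 1.
f(-3) = 4, f(-2) = 1, f(1.25) = -8.75, f(2) = -11, f(3) = -14.
On each subinterval the trapezoid contributes (Δs_i/2)·[f(s_{i-1}) + f(s_i)].
Sum = -30.

-30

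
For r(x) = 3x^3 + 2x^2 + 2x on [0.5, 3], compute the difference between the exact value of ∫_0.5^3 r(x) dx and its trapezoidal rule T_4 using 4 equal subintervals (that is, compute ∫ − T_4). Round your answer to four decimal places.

-2.8890

Exact integral: ∫_0.5^3 r(x) dx ≈ 87.369792.
T_4 ≈ 90.258789.
Error ≈ 87.369792 − 90.258789 ≈ -2.8890.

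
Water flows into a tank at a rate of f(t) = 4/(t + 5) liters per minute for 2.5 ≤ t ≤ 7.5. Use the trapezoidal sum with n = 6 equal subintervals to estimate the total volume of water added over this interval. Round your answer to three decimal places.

2.046

Δt = (7.5 − 2.5)/6 = 5/6.
f(2.5) = 8/15, f(10/3) = 0.48, f(25/6) = 24/55, f(5) = 0.4, f(35/6) = 24/65, f(20/3) = 12/35, f(7.5) = 0.32.
T_6 = (Δt/2)·[f(t_0) + 2f(t_1) + ... + 2f(t_{5}) + f(t_6)].
Sum ≈ 2.046.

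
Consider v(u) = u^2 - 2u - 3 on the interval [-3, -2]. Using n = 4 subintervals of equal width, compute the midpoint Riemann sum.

Δu = (-2 − (-3))/4 = 0.25.
Midpoints: -2.875, -2.625, -2.375, -2.125.
v(-2.875) = 11.015625, v(-2.625) = 9.140625, v(-2.375) = 7.390625, v(-2.125) = 5.765625.
Sum = Δu · [v(-2.875) + v(-2.625) + v(-2.375) + v(-2.125)].
Sum = 8.328125.

8.328125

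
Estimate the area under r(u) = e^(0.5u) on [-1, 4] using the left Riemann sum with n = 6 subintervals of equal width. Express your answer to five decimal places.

Δu = (4 − (-1))/6 = 5/6.
Left endpoints: -1, -1/6, 2/3, 1.5, 7/3, 19/6.
r(-1) ≈ 0.60653, r(-1/6) ≈ 0.92004, r(2/3) ≈ 1.39561, r(1.5) ≈ 2.11700, r(7/3) ≈ 3.21127, r(19/6) ≈ 4.87117.
Sum = Δu · [r(-1) + r(-1/6) + r(2/3) + ...].
Sum ≈ 10.93469.

10.93469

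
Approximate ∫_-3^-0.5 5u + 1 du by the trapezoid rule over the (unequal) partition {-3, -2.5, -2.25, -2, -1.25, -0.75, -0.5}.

Subinterval widths: 0.5, 0.25, 0.25, 0.75, 0.5, 0.25.
f(-3) = -14, f(-2.5) = -11.5, f(-2.25) = -10.25, f(-2) = -9, f(-1.25) = -5.25, f(-0.75) = -2.75, f(-0.5) = -1.5.
On each subinterval the trapezoid contributes (Δu_i/2)·[f(u_{i-1}) + f(u_i)].
Sum = -19.375.

-19.375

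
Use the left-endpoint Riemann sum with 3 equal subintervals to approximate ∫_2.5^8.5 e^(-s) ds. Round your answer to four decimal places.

0.1894

Δs = (8.5 − 2.5)/3 = 2.
Left endpoints: 2.5, 4.5, 6.5.
f(2.5) ≈ 0.0821, f(4.5) ≈ 0.0111, f(6.5) ≈ 0.0015.
Sum = Δs · [f(2.5) + f(4.5) + f(6.5)].
Sum ≈ 0.1894.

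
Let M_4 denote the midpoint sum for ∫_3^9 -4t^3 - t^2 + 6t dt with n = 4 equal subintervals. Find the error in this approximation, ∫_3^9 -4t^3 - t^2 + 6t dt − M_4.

-82.125

Exact integral: ∫_3^9 f(t) dt = -6498.
M_4 = -6415.875.
Error = -6498 − (-6415.875) = -82.125.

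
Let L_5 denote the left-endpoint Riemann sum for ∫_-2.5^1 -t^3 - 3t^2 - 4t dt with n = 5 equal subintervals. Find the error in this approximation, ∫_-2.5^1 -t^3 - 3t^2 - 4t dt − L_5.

-4.991875

Exact integral: ∫_-2.5^1 f(t) dt = 3.390625.
L_5 = 8.3825.
Error = 3.390625 − 8.3825 = -4.991875.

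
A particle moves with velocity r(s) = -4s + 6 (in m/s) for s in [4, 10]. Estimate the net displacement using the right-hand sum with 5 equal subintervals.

-146.4

Δs = (10 − 4)/5 = 1.2.
Right endpoints: 5.2, 6.4, 7.6, 8.8, 10.
r(5.2) = -14.8, r(6.4) = -19.6, r(7.6) = -24.4, r(8.8) = -29.2, r(10) = -34.
Sum = Δs · [r(5.2) + r(6.4) + r(7.6) + r(8.8) + r(10)].
Sum = -146.4.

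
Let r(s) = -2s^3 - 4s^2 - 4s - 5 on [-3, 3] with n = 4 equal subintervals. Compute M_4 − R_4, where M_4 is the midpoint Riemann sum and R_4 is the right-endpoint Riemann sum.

112.5

M_4 = -97.5.
R_4 = -210.
M_4 − R_4 = 112.5.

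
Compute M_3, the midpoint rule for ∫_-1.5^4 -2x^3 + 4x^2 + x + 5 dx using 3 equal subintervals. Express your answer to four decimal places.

Δx = (4 − (-1.5))/3 = 11/6.
Midpoints: -7/12, 1.25, 37/12.
f(-7/12) = 5335/864, f(1.25) = 8.59375, f(37/12) = -10813/864.
Sum = Δx · [f(-7/12) + f(1.25) + f(37/12)].
Sum ≈ 4.1314.

4.1314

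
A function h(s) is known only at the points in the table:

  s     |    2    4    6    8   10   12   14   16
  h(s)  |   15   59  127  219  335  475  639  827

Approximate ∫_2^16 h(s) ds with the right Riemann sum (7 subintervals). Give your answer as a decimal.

5362

Δs = 2.
Sum = 2·[59 + 127 + 219 + 335 + 475 + 639 + 827] = 5362.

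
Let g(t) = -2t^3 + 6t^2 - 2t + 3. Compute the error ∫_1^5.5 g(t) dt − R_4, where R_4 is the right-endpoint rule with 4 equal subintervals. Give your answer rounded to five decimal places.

105.20508

Exact integral: ∫_1^5.5 g(t) dt = -142.03125.
R_4 ≈ -247.2363281.
Error ≈ -142.03125 − (-247.2363281) ≈ 105.20508.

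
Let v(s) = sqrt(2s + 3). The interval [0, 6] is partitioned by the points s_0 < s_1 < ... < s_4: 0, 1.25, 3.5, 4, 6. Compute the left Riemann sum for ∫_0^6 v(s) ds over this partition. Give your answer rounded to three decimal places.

15.656

Subinterval widths: 1.25, 2.25, 0.5, 2.
Left endpoints: 0, 1.25, 3.5, 4.
v(0) ≈ 1.732, v(1.25) ≈ 2.345, v(3.5) ≈ 3.162, v(4) ≈ 3.317.
Sum = Σ Δs_i · v(s_i).
Sum ≈ 15.656.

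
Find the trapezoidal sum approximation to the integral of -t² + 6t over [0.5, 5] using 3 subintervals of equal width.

Δt = (5 − 0.5)/3 = 1.5.
f(0.5) = 2.75, f(2) = 8, f(3.5) = 8.75, f(5) = 5.
T_3 = (Δt/2)·[f(t_0) + 2f(t_1) + 2f(t_2) + f(t_3)].
Sum = 30.9375.

30.9375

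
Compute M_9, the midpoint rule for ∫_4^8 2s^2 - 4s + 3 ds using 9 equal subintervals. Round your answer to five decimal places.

214.53498

Δs = (8 − 4)/9 = 4/9.
Midpoints: 38/9, 14/3, 46/9, 50/9, 6, 58/9, 62/9, 22/3, 70/9.
f(38/9) = 1763/81, f(14/3) = 251/9, f(46/9) = 2819/81, f(50/9) = 3443/81, f(6) = 51, f(58/9) = 4883/81, f(62/9) = 5699/81, f(22/3) = 731/9, f(70/9) = 7523/81.
Sum = Δs · [f(38/9) + f(14/3) + f(46/9) + ...].
Sum ≈ 214.53498.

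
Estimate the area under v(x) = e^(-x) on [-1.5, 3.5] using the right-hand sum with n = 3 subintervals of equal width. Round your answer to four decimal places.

1.7276

Δx = (3.5 − (-1.5))/3 = 5/3.
Right endpoints: 1/6, 11/6, 3.5.
v(1/6) ≈ 0.8465, v(11/6) ≈ 0.1599, v(3.5) ≈ 0.0302.
Sum = Δx · [v(1/6) + v(11/6) + v(3.5)].
Sum ≈ 1.7276.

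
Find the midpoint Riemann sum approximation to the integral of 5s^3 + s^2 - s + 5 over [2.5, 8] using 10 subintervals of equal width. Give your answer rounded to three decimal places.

Δs = (8 − 2.5)/10 = 0.55.
Midpoints: 2.775, 3.325, 3.875, 4.425, 4.975, 5.525, 6.075, 6.625, 7.175, 7.725.
f(2.775) = 1494679/12800, f(3.325) = 2515589/12800, f(3.875) = 157219/512, f(4.425) = 232129/512, f(4.975) = 8197727/12800, f(5.525) = 11177869/12800, f(6.075) = 14807539/12800, f(6.625) = 766025/512, f(7.175) = 4854203/2560, f(7.725) = 30232597/12800.
Sum = Δs · [f(2.775) + f(3.325) + f(3.875) + ...].
Sum ≈ 5224.198.

5224.198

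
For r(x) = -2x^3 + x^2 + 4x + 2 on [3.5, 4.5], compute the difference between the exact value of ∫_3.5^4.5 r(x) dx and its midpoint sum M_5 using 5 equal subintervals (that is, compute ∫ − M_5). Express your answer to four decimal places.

-0.0767

Exact integral: ∫_3.5^4.5 r(x) dx ≈ -95.916667.
M_5 = -95.84.
Error ≈ -95.916667 − (-95.84) ≈ -0.0767.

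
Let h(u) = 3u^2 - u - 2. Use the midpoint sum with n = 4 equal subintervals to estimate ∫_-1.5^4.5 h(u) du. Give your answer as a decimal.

Δu = (4.5 − (-1.5))/4 = 1.5.
Midpoints: -0.75, 0.75, 2.25, 3.75.
h(-0.75) = 0.4375, h(0.75) = -1.0625, h(2.25) = 10.9375, h(3.75) = 36.4375.
Sum = Δu · [h(-0.75) + h(0.75) + h(2.25) + h(3.75)].
Sum = 70.125.

70.125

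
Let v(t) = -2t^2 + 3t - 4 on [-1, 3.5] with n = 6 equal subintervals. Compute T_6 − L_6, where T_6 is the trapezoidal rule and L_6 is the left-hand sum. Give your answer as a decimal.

-3.375

T_6 = -31.21875.
L_6 = -27.84375.
T_6 − L_6 = -3.375.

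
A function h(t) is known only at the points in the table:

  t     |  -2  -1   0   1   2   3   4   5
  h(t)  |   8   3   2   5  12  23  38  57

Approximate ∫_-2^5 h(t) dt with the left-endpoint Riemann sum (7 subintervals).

91

Δt = 1.
Sum = 1·[8 + 3 + 2 + 5 + 12 + 23 + 38] = 91.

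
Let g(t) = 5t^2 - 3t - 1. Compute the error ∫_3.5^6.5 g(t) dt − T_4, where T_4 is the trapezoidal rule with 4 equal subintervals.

Exact integral: ∫_3.5^6.5 g(t) dt = 338.25.
T_4 = 339.65625.
Error = 338.25 − 339.65625 = -1.40625.

-1.40625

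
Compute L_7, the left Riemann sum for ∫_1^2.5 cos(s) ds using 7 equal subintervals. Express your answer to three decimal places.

-0.098

Δs = (2.5 − 1)/7 = 3/14.
Left endpoints: 1, 17/14, 10/7, 23/14, 13/7, 29/14, 16/7.
f(1) ≈ 0.540, f(17/14) ≈ 0.349, f(10/7) ≈ 0.142, f(23/14) ≈ -0.072, f(13/7) ≈ -0.282, f(29/14) ≈ -0.480, f(16/7) ≈ -0.656.
Sum = Δs · [f(1) + f(17/14) + f(10/7) + ...].
Sum ≈ -0.098.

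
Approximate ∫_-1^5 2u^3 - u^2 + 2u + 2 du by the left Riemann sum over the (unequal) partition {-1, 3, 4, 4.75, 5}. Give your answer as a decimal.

183.3203125

Subinterval widths: 4, 1, 0.75, 0.25.
Left endpoints: -1, 3, 4, 4.75.
f(-1) = -3, f(3) = 53, f(4) = 122, f(4.75) = 203.28125.
Sum = Σ Δu_i · f(u_i).
Sum = 183.3203125.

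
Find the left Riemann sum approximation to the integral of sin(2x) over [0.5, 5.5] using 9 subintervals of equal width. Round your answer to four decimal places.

Δx = (5.5 − 0.5)/9 = 5/9.
Left endpoints: 0.5, 19/18, 29/18, 13/6, 49/18, 59/18, 23/6, 79/18, 89/18.
f(0.5) ≈ 0.8415, f(19/18) ≈ 0.8575, f(29/18) ≈ -0.0805, f(13/6) ≈ -0.9290, f(49/18) ≈ -0.7438, f(59/18) ≈ 0.2690, f(23/6) ≈ 0.9825, f(79/18) ≈ 0.6028, f(89/18) ≈ -0.4476.
Sum = Δx · [f(0.5) + f(19/18) + f(29/18) + ...].
Sum ≈ 0.7513.

0.7513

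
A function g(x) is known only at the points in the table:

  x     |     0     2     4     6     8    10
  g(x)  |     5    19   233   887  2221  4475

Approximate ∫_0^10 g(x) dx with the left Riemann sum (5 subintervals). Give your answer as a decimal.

Δx = 2.
Sum = 2·[5 + 19 + 233 + 887 + 2221] = 6730.

6730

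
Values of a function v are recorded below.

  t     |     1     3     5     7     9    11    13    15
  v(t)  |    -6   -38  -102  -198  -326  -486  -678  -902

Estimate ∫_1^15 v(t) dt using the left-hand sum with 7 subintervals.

-3668

Δt = 2.
Sum = 2·[(-6) + (-38) + (-102) + (-198) + (-326) + (-486) + (-678)] = -3668.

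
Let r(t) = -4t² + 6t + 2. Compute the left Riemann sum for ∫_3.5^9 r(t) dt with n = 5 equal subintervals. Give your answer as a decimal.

Δt = (9 − 3.5)/5 = 1.1.
Left endpoints: 3.5, 4.6, 5.7, 6.8, 7.9.
r(3.5) = -26, r(4.6) = -55.04, r(5.7) = -93.76, r(6.8) = -142.16, r(7.9) = -200.24.
Sum = Δt · [r(3.5) + r(4.6) + r(5.7) + r(6.8) + r(7.9)].
Sum = -568.92.

-568.92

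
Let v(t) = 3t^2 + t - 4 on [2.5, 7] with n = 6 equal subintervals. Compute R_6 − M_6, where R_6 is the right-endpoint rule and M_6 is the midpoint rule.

R_6 = 381.796875.
M_6 = 330.1171875.
R_6 − M_6 = 51.6796875.

51.6796875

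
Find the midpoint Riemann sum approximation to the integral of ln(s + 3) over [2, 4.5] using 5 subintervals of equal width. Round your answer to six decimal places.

4.565277

Δs = (4.5 − 2)/5 = 0.5.
Midpoints: 2.25, 2.75, 3.25, 3.75, 4.25.
f(2.25) ≈ 1.658228, f(2.75) ≈ 1.749200, f(3.25) ≈ 1.832581, f(3.75) ≈ 1.909543, f(4.25) ≈ 1.981001.
Sum = Δs · [f(2.25) + f(2.75) + f(3.25) + f(3.75) + f(4.25)].
Sum ≈ 4.565277.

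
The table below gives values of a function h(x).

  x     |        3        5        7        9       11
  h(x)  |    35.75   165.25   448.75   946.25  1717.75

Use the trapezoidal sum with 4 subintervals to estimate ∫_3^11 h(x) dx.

4874

Δx = 2.
T_4 = (2/2)·[35.75 + 2·165.25 + 2·448.75 + 2·946.25 + 1717.75] = 4874.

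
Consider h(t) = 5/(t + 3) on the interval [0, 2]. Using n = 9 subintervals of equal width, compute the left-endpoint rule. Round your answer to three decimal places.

Δt = (2 − 0)/9 = 2/9.
Left endpoints: 0, 2/9, 4/9, 2/3, 8/9, 10/9, 4/3, 14/9, 16/9.
h(0) = 5/3, h(2/9) = 45/29, h(4/9) = 45/31, h(2/3) = 15/11, h(8/9) = 9/7, h(10/9) = 45/37, h(4/3) = 15/13, h(14/9) = 45/41, h(16/9) = 45/43.
Sum = Δt · [h(0) + h(2/9) + h(4/9) + ...].
Sum ≈ 2.630.

2.630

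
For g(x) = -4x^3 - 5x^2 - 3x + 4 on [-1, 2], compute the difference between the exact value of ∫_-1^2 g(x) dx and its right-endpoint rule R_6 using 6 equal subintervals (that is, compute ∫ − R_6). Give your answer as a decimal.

16.375

Exact integral: ∫_-1^2 g(x) dx = -22.5.
R_6 = -38.875.
Error = -22.5 − (-38.875) = 16.375.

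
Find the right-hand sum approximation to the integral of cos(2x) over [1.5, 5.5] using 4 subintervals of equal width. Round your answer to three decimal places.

Δx = (5.5 − 1.5)/4 = 1.
Right endpoints: 2.5, 3.5, 4.5, 5.5.
f(2.5) ≈ 0.284, f(3.5) ≈ 0.754, f(4.5) ≈ -0.911, f(5.5) ≈ 0.004.
Sum = Δx · [f(2.5) + f(3.5) + f(4.5) + f(5.5)].
Sum ≈ 0.131.

0.131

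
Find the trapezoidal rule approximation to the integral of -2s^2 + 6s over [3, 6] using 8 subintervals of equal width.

-45.140625

Δs = (6 − 3)/8 = 0.375.
f(3) = 0, f(3.375) = -2.53125, f(3.75) = -5.625, f(4.125) = -9.28125, f(4.5) = -13.5, f(4.875) = -18.28125, f(5.25) = -23.625, f(5.625) = -29.53125, f(6) = -36.
T_8 = (Δs/2)·[f(s_0) + 2f(s_1) + ... + 2f(s_{7}) + f(s_8)].
Sum = -45.140625.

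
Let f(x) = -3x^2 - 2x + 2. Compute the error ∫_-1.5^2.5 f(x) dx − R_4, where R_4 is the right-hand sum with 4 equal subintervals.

Exact integral: ∫_-1.5^2.5 f(x) dx = -15.
R_4 = -27.
Error = -15 − (-27) = 12.

12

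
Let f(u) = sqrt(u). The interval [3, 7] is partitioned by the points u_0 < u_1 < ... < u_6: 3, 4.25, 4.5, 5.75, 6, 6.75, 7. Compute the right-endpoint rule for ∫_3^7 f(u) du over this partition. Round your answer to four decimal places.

Subinterval widths: 1.25, 0.25, 1.25, 0.25, 0.75, 0.25.
Right endpoints: 4.25, 4.5, 5.75, 6, 6.75, 7.
f(4.25) ≈ 2.0616, f(4.5) ≈ 2.1213, f(5.75) ≈ 2.3979, f(6) ≈ 2.4495, f(6.75) ≈ 2.5981, f(7) ≈ 2.6458.
Sum = Σ Δu_i · f(u_i).
Sum ≈ 9.3270.

9.3270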